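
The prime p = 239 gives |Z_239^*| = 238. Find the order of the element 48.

The order of 48 must divide p − 1 = 238 = 2 · 7 · 17.
Divisors: 1, 2, 7, 14, 17, 34, 119, 238.
Check each in increasing order: 48^1 ≡ 48;  48^2 ≡ 153;  48^7 ≡ 128;  48^14 ≡ 132;  48^17 ≡ 24;  48^34 ≡ 98;  48^119 ≡ 1.
Smallest exponent giving 1 is 119.

119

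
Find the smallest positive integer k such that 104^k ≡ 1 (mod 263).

The order of 104 must divide p − 1 = 262 = 2 · 131.
Divisors: 1, 2, 131, 262.
Check each in increasing order: 104^1 ≡ 104;  104^2 ≡ 33;  104^131 ≡ 1.
Smallest exponent giving 1 is 131.

131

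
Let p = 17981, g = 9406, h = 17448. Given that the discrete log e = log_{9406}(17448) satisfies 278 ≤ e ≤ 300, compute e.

281

Compute 9406^278 mod 17981 = 14397, then multiply by 9406 repeatedly:
  9406^278=14397  9406^279=3271  9406^280=1535  9406^281=17448
Found 17448 at exponent 281.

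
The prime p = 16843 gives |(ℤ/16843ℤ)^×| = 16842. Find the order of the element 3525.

8421

The order of 3525 must divide p − 1 = 16842 = 2 · 3 · 7 · 401.
Divisors: 1, 2, 3, 6, 7, 14, 21, 42, 401, 802, 1203, 2406, 2807, 5614, 8421, 16842.
Check each in increasing order: 3525^1 ≡ 3525;  3525^2 ≡ 12334;  3525^3 ≡ 5567;  3525^6 ≡ 369;  3525^7 ≡ 3814;  3525^14 ≡ 11087;  3525^21 ≡ 9888;  3525^42 ≡ 15772;  3525^401 ≡ 10439;  3525^802 ≡ 15354;  3525^1203 ≡ 2418;  3525^2406 ≡ 2203;  3525^2807 ≡ 6422;  3525^5614 ≡ 10420;  3525^8421 ≡ 1.
Smallest exponent giving 1 is 8421.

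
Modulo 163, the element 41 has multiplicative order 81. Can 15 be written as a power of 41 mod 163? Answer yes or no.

yes

15 ∈ ⟨41⟩ iff 15^81 ≡ 1 (mod 163), since |⟨41⟩| = 81.
15^81 mod 163 = 1.
Since 1 = 1, 15 lies in the subgroup.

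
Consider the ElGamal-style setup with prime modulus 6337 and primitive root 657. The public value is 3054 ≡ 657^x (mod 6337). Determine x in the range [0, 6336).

Baby-step giant-step with m = ceil(sqrt(6336)) = 80.
Baby table (657^j mod 6337 for j=0..79):
  0:1  1:657  2:733  3:6306  4:4981  5:2625  6:961  7:4014
  8:1006  9:1894  10:2306  11:499  12:4656  13:4558  14:3542  15:1415
  16:4453  17:4264  18:494  19:1371  20:893  21:3697  22:1858  23:4002
  24:5796  25:5772  26:2678  27:4097  28:4841  29:5700  30:6070  31:2017
  32:736  33:1940  34:843  35:2532  36:3230  37:5552  38:3889  39:1262
  40:5324  41:6181  42:5237  43:6055  44:4836  45:2415  46:2405  47:2172
  48:1179  49:1489  50:2375  51:1473  52:4537  53:2419  54:5033  55:5104
  56:1055  57:2402  58:201  59:5317  60:1582  61:106  62:6272  63:1654
  64:3051  65:2015  66:5759  67:474  68:905  69:5244  70:4317  71:3630
  72:2198  73:5587  74:1536  75:1569  76:4239  77:3080  78:2057  79:1668
Giant step factor: 657^(-80) ≡ 1834 (mod 6337).
Scan 3054·1834^i mod 6337 for i = 0, 1, …:
  i=0: 3054   i=1: 5465   i=2: 4013   i=3: 2585
  i=4: 814   i=5: 3681   i=6: 2049   i=7: 25
  i=8: 1491   i=9: 3247     …   i=74: 6248
  i=75: 1536
Match at i=75, j=74: x = 75·80 + 74 = 6074.

6074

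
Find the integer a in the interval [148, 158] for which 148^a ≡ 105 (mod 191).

149

Compute 148^148 mod 191 = 2, then multiply by 148 repeatedly:
  148^148=2  148^149=105
Found 105 at exponent 149.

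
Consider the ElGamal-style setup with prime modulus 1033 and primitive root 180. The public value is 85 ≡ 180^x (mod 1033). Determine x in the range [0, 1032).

Baby-step giant-step with m = ceil(sqrt(1032)) = 33.
Baby table (180^j mod 1033 for j=0..32):
  0:1  1:180  2:377  3:715  4:608  5:975  6:923  7:860
  8:883  9:891  10:265  11:182  12:737  13:436  14:1005  15:125
  16:807  17:640  18:537  19:591  20:1014  21:712  22:68  23:877
  24:844  25:69  26:24  27:188  28:784  29:632  30:130  31:674
  32:459
Giant step factor: 180^(-33) ≡ 878 (mod 1033).
Scan 85·878^i mod 1033 for i = 0, 1, …:
  i=0: 85   i=1: 254   i=2: 917   i=3: 419
  i=4: 134   i=5: 923
Match at i=5, j=6: x = 5·33 + 6 = 171.

171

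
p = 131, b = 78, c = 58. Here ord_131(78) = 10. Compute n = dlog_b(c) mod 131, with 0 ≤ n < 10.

Successive powers of 78 modulo 131:
  78^0=1  78^1=78  78^2=58
So 78^2 ≡ 58 (mod 131), giving n = 2.

2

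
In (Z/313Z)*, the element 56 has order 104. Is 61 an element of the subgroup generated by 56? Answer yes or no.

yes

61 ∈ ⟨56⟩ iff 61^104 ≡ 1 (mod 313), since |⟨56⟩| = 104.
61^104 mod 313 = 1.
Since 1 = 1, 61 lies in the subgroup.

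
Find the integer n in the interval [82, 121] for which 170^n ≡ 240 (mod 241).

120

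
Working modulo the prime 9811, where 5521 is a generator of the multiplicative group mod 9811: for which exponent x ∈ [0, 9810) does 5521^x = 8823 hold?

Baby-step giant-step with m = ceil(sqrt(9810)) = 100.
Baby table (5521^j mod 9811 for j=0..99):
  0:1  1:5521  2:8475  3:1816  4:9105  5:6952  6:1360  7:3145
  8:7886  9:7199  10:1318  11:6727  12:5132  13:9415  14:1537  15:9073
  16:6878  17:4868  18:3899  19:1045  20:577  21:6853  22:4197  23:7866
  24:4700  25:8416  26:9651  27:9441  28:7729  29:3770  30:5039  31:6134
  32:8053  33:6972  34:3859  35:5858  36:4962  37:2890  38:3004  39:4494
  40:9166  41:348  42:8163  43:6000  44:4064  45:9398  46:5790  47:2352
  48:5439  49:7059  50:3447  51:7358  52:5978  53:334  54:9357  55:5082
  56:8073  57:9471  58:6572  59:2934  60:653  61:4576  62:771  63:8528
  64:99  65:6974  66:5090  67:3186  68:8594  69:1478  70:7097  71:7214
  72:5645  73:6309  74:2939  75:8636  76:7707  77:40  78:4998  79:5426
  80:3963  81:1193  82:3372  83:5345  84:8068  85:1488  86:3441  87:3665
  88:4183  89:9060  90:3782  91:2614  92:9724  93:412  94:8311  95:8795
  96:2556  97:3458  98:9223  99:1093
Giant step factor: 5521^(-100) ≡ 8057 (mod 9811).
Scan 8823·8057^i mod 9811 for i = 0, 1, …:
  i=0: 8823   i=1: 6216   i=2: 6968   i=3: 2634
  i=4: 945   i=5: 529   i=6: 4179   i=7: 8662
  i=8: 4091   i=9: 6038     …   i=34: 4109
  i=35: 3899
Match at i=35, j=18: x = 35·100 + 18 = 3518.

3518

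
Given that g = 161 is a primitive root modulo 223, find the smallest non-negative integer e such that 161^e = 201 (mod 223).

Baby-step giant-step with m = ceil(sqrt(222)) = 15.
Baby table (161^j mod 223 for j=0..14):
  0:1  1:161  2:53  3:59  4:133  5:5  6:136  7:42
  8:72  9:219  10:25  11:11  12:210  13:137  14:203
Giant step factor: 161^(-15) ≡ 157 (mod 223).
Scan 201·157^i mod 223 for i = 0, 1, …:
  i=0: 201   i=1: 114   i=2: 58   i=3: 186
  i=4: 212   i=5: 57   i=6: 29   i=7: 93
  i=8: 106   i=9: 140   i=10: 126   i=11: 158
  i=12: 53
Match at i=12, j=2: e = 12·15 + 2 = 182.

182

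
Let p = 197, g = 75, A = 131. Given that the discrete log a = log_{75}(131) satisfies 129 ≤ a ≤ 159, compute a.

Compute 75^129 mod 197 = 89, then multiply by 75 repeatedly:
  75^129=89  75^130=174  75^131=48  75^132=54  75^133=110
  75^134=173  75^135=170  75^136=142  75^137=12  75^138=112
  75^139=126  75^140=191  75^141=141  75^142=134  75^143=3
  75^144=28  75^145=130  75^146=97  75^147=183  75^148=132
  75^149=50  75^150=7  75^151=131
Found 131 at exponent 151.

151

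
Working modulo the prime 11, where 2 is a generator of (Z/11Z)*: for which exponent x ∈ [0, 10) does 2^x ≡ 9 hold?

Successive powers of 2 modulo 11:
  2^0=1  2^1=2  2^2=4  2^3=8  2^4=5  2^5=10
  2^6=9
So 2^6 ≡ 9 (mod 11), giving x = 6.

6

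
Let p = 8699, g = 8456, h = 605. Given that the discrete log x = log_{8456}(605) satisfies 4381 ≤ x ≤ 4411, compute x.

4394

Compute 8456^4381 mod 8699 = 6675, then multiply by 8456 repeatedly:
  8456^4381=6675  8456^4382=4688  8456^4383=385  8456^4384=2134  8456^4385=3378
  8456^4386=5551  8456^4387=8151  8456^4388=2679  8456^4389=1428  8456^4390=956
  8456^4391=2565  8456^4392=3033  8456^4393=2396  8456^4394=605
Found 605 at exponent 4394.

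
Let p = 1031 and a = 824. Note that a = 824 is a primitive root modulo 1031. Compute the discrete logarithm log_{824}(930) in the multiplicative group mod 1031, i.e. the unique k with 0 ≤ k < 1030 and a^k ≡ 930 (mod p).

597

Baby-step giant-step with m = ceil(sqrt(1030)) = 33.
Baby table (824^j mod 1031 for j=0..32):
  0:1  1:824  2:578  3:981  4:40  5:999  6:438  7:62
  8:569  9:782  10:1024  11:418  12:78  13:350  14:751  15:224
  16:27  17:597  18:141  19:712  20:49  21:167  22:485  23:643
  24:929  25:494  26:842  27:976  28:44  29:171  30:688  31:893
  32:729
Giant step factor: 824^(-33) ≡ 134 (mod 1031).
Scan 930·134^i mod 1031 for i = 0, 1, …:
  i=0: 930   i=1: 900   i=2: 1004   i=3: 506
  i=4: 789   i=5: 564   i=6: 313   i=7: 702
  i=8: 247   i=9: 106     …   i=17: 292
  i=18: 981
Match at i=18, j=3: k = 18·33 + 3 = 597.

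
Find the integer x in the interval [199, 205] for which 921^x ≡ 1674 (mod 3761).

Compute 921^199 mod 3761 = 1674, then multiply by 921 repeatedly:
  921^199=1674
Found 1674 at exponent 199.

199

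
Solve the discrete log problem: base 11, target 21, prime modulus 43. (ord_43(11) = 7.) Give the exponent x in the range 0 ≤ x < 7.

4

Successive powers of 11 modulo 43:
  11^0=1  11^1=11  11^2=35  11^3=41  11^4=21
So 11^4 ≡ 21 (mod 43), giving x = 4.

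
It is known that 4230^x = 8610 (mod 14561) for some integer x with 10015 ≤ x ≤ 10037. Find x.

10028

Compute 4230^10015 mod 14561 = 2709, then multiply by 4230 repeatedly:
  4230^10015=2709  4230^10016=14124  4230^10017=737  4230^10018=1456  4230^10019=14138
  4230^10020=1713  4230^10021=9173  4230^10022=11286  4230^10023=8822  4230^10024=11778
  4230^10025=7759  4230^10026=76  4230^10027=1138  4230^10028=8610
Found 8610 at exponent 10028.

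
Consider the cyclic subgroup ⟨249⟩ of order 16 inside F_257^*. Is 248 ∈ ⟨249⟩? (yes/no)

⟨249⟩ has order 16; its elements mod 257 are {1, 2, 4, 8, 16, 32, 64, 128, 129, 193, 225, 241, 249, 253, 255, 256}.
248 is not in this set.

no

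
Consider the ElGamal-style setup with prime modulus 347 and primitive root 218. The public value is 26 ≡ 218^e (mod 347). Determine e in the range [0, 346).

333

Baby-step giant-step with m = ceil(sqrt(346)) = 19.
Baby table (218^j mod 347 for j=0..18):
  0:1  1:218  2:332  3:200  4:225  5:123  6:95  7:237
  8:310  9:262  10:208  11:234  12:3  13:307  14:302  15:253
  16:328  17:22  18:285
Giant step factor: 218^(-19) ≡ 245 (mod 347).
Scan 26·245^i mod 347 for i = 0, 1, …:
  i=0: 26   i=1: 124   i=2: 191   i=3: 297
  i=4: 242   i=5: 300   i=6: 283   i=7: 282
  i=8: 37   i=9: 43     …   i=16: 66
  i=17: 208
Match at i=17, j=10: e = 17·19 + 10 = 333.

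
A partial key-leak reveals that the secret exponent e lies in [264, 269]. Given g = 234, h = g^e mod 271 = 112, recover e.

Compute 234^264 mod 271 = 8, then multiply by 234 repeatedly:
  234^264=8  234^265=246  234^266=112
Found 112 at exponent 266.

266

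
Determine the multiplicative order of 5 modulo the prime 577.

The order of 5 must divide p − 1 = 576 = 2^6 · 3^2.
Divisors: 1, 2, 3, 4, 6, 8, 9, 12, 16, 18, 24, 32, 36, 48, 64, 72, 96, 144, 192, 288, 576.
Check each in increasing order: 5^1 ≡ 5;  5^2 ≡ 25;  5^3 ≡ 125;  5^4 ≡ 48;  5^6 ≡ 46;  5^8 ≡ 573;  5^9 ≡ 557;  5^12 ≡ 385;  5^16 ≡ 16;  5^18 ≡ 400;  5^24 ≡ 513;  5^32 ≡ 256;  5^36 ≡ 171;  5^48 ≡ 57;  5^64 ≡ 335;  5^72 ≡ 391;  5^96 ≡ 364;  5^144 ≡ 553;  5^192 ≡ 363;  5^288 ≡ 576;  5^576 ≡ 1.
Smallest exponent giving 1 is 576.

576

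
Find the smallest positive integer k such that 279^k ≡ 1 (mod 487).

81

The order of 279 must divide p − 1 = 486 = 2 · 3^5.
Divisors: 1, 2, 3, 6, 9, 18, 27, 54, 81, 162, 243, 486.
Check each in increasing order: 279^1 ≡ 279;  279^2 ≡ 408;  279^3 ≡ 361;  279^6 ≡ 292;  279^9 ≡ 220;  279^18 ≡ 187;  279^27 ≡ 232;  279^54 ≡ 254;  279^81 ≡ 1.
Smallest exponent giving 1 is 81.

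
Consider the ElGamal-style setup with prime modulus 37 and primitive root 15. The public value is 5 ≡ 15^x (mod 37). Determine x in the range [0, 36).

35

Successive powers of 15 modulo 37:
  15^0=1  15^1=15  15^2=3  15^3=8  15^4=9  15^5=24
  15^6=27  15^7=35  15^8=7  15^9=31  15^10=21  15^11=19
  15^12=26  15^13=20  15^14=4  15^15=23  15^16=12  15^17=32
  15^18=36  15^19=22  15^20=34  15^21=29  15^22=28  15^23=13
  15^24=10  15^25=2  15^26=30  15^27=6  15^28=16  15^29=18
  15^30=11  15^31=17  15^32=33  15^33=14  15^34=25  15^35=5
So 15^35 ≡ 5 (mod 37), giving x = 35.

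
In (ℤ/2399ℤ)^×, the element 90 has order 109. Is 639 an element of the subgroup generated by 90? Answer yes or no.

no

639 ∈ ⟨90⟩ iff 639^109 ≡ 1 (mod 2399), since |⟨90⟩| = 109.
639^109 mod 2399 = 1881.
Since 1881 ≠ 1, 639 does not lie in the subgroup.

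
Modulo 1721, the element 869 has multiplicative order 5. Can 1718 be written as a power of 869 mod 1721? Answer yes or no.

⟨869⟩ has order 5; its elements mod 1721 are {1, 399, 810, 869, 1363}.
1718 is not in this set.

no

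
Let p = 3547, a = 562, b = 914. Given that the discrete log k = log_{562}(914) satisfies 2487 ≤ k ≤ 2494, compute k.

2493

Compute 562^2487 mod 3547 = 1623, then multiply by 562 repeatedly:
  562^2487=1623  562^2488=547  562^2489=2372  562^2490=2939  562^2491=2363
  562^2492=1428  562^2493=914
Found 914 at exponent 2493.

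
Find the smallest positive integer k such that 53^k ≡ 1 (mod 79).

The order of 53 must divide p − 1 = 78 = 2 · 3 · 13.
Divisors: 1, 2, 3, 6, 13, 26, 39, 78.
Check each in increasing order: 53^1 ≡ 53;  53^2 ≡ 44;  53^3 ≡ 41;  53^6 ≡ 22;  53^13 ≡ 56;  53^26 ≡ 55;  53^39 ≡ 78;  53^78 ≡ 1.
Smallest exponent giving 1 is 78.

78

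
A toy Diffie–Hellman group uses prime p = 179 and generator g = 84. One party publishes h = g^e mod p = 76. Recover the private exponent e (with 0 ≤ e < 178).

Successive powers of 84 modulo 179:
  84^0=1  84^1=84  84^2=75  84^3=35  84^4=76
So 84^4 ≡ 76 (mod 179), giving e = 4.

4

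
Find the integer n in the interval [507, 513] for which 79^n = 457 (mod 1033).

Compute 79^507 mod 1033 = 913, then multiply by 79 repeatedly:
  79^507=913  79^508=850  79^509=5  79^510=395  79^511=215
  79^512=457
Found 457 at exponent 512.

512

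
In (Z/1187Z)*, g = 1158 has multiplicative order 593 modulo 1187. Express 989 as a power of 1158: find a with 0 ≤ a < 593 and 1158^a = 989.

200

Baby-step giant-step with m = ceil(sqrt(593)) = 25.
Baby table (1158^j mod 1187 for j=0..24):
  0:1  1:1158  2:841  3:538  4:1016  5:211  6:1003  7:588
  8:753  9:716  10:602  11:347  12:620  13:1012  14:327  15:13
  16:810  17:250  18:1059  19:151  20:369  21:1169  22:522  23:293
  24:999
Giant step factor: 1158^(-25) ≡ 521 (mod 1187).
Scan 989·521^i mod 1187 for i = 0, 1, …:
  i=0: 989   i=1: 111   i=2: 855   i=3: 330
  i=4: 1002   i=5: 949   i=6: 637   i=7: 704
  i=8: 1
Match at i=8, j=0: a = 8·25 + 0 = 200.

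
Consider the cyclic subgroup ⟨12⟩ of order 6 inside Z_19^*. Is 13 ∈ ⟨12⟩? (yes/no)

⟨12⟩ has order 6; its elements mod 19 are {1, 7, 8, 11, 12, 18}.
13 is not in this set.

no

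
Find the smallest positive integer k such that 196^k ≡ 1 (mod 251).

The order of 196 must divide p − 1 = 250 = 2 · 5^3.
Divisors: 1, 2, 5, 10, 25, 50, 125, 250.
Check each in increasing order: 196^1 ≡ 196;  196^2 ≡ 13;  196^5 ≡ 243;  196^10 ≡ 64;  196^25 ≡ 113;  196^50 ≡ 219;  196^125 ≡ 1.
Smallest exponent giving 1 is 125.

125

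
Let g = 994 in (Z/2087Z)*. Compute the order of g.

2086

The order of 994 must divide p − 1 = 2086 = 2 · 7 · 149.
Divisors: 1, 2, 7, 14, 149, 298, 1043, 2086.
Check each in increasing order: 994^1 ≡ 994;  994^2 ≡ 885;  994^7 ≡ 1265;  994^14 ≡ 1583;  994^149 ≡ 76;  994^298 ≡ 1602;  994^1043 ≡ 2086;  994^2086 ≡ 1.
Smallest exponent giving 1 is 2086.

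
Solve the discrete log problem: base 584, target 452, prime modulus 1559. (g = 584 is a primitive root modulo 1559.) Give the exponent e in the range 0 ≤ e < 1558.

1097

Baby-step giant-step with m = ceil(sqrt(1558)) = 40.
Baby table (584^j mod 1559 for j=0..39):
  0:1  1:584  2:1194  3:423  4:710  5:1505  6:1203  7:1002
  8:543  9:635  10:1357  11:516  12:457  13:299  14:8  15:1554
  16:198  17:266  18:1003  19:1127  20:270  21:221  22:1226  23:403
  24:1502  25:1010  26:538  27:833  28:64  29:1519  30:25  31:569
  32:229  33:1221  34:601  35:209  36:454  37:106  38:1103  39:285
Giant step factor: 584^(-40) ≡ 861 (mod 1559).
Scan 452·861^i mod 1559 for i = 0, 1, …:
  i=0: 452   i=1: 981   i=2: 1222   i=3: 1376
  i=4: 1455   i=5: 878   i=6: 1402   i=7: 456
  i=8: 1307   i=9: 1288     …   i=26: 558
  i=27: 266
Match at i=27, j=17: e = 27·40 + 17 = 1097.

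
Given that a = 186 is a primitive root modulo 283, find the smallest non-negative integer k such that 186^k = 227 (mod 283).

118

Baby-step giant-step with m = ceil(sqrt(282)) = 17.
Baby table (186^j mod 283 for j=0..16):
  0:1  1:186  2:70  3:2  4:89  5:140  6:4  7:178
  8:280  9:8  10:73  11:277  12:16  13:146  14:271  15:32
  16:9
Giant step factor: 186^(-17) ≡ 224 (mod 283).
Scan 227·224^i mod 283 for i = 0, 1, …:
  i=0: 227   i=1: 191   i=2: 51   i=3: 104
  i=4: 90   i=5: 67   i=6: 9
Match at i=6, j=16: k = 6·17 + 16 = 118.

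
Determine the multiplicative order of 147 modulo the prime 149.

The order of 147 must divide p − 1 = 148 = 2^2 · 37.
Divisors: 1, 2, 4, 37, 74, 148.
Check each in increasing order: 147^1 ≡ 147;  147^2 ≡ 4;  147^4 ≡ 16;  147^37 ≡ 44;  147^74 ≡ 148;  147^148 ≡ 1.
Smallest exponent giving 1 is 148.

148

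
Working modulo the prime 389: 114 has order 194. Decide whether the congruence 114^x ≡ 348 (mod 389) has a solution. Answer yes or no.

yes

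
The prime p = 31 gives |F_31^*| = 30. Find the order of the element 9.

15

The order of 9 must divide p − 1 = 30 = 2 · 3 · 5.
Divisors: 1, 2, 3, 5, 6, 10, 15, 30.
Check each in increasing order: 9^1 ≡ 9;  9^2 ≡ 19;  9^3 ≡ 16;  9^5 ≡ 25;  9^6 ≡ 8;  9^10 ≡ 5;  9^15 ≡ 1.
Smallest exponent giving 1 is 15.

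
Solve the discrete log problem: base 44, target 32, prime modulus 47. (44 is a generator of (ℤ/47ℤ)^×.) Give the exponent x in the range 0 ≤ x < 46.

Successive powers of 44 modulo 47:
  44^0=1  44^1=44  44^2=9  44^3=20  44^4=34  44^5=39
  44^6=24  44^7=22  44^8=28  44^9=10  44^10=17  44^11=43
  44^12=12  44^13=11  44^14=14  44^15=5  44^16=32
So 44^16 ≡ 32 (mod 47), giving x = 16.

16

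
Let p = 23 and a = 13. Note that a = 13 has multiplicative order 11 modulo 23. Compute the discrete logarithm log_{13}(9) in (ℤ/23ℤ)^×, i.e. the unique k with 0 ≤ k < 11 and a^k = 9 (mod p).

7

Successive powers of 13 modulo 23:
  13^0=1  13^1=13  13^2=8  13^3=12  13^4=18  13^5=4
  13^6=6  13^7=9
So 13^7 ≡ 9 (mod 23), giving k = 7.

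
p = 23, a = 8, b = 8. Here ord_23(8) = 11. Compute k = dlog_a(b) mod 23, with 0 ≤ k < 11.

1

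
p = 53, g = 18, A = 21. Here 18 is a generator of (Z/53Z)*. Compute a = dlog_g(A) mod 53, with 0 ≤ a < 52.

Baby-step giant-step with m = ceil(sqrt(52)) = 8.
Baby table (18^j mod 53 for j=0..7):
  0:1  1:18  2:6  3:2  4:36  5:12  6:4  7:19
Giant step factor: 18^(-8) ≡ 42 (mod 53).
Scan 21·42^i mod 53 for i = 0, 1, …:
  i=0: 21   i=1: 34   i=2: 50   i=3: 33
  i=4: 8   i=5: 18
Match at i=5, j=1: a = 5·8 + 1 = 41.

41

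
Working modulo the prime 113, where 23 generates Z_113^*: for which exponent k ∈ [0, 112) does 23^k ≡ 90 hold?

Baby-step giant-step with m = ceil(sqrt(112)) = 11.
Baby table (23^j mod 113 for j=0..10):
  0:1  1:23  2:77  3:76  4:53  5:89  6:13  7:73
  8:97  9:84  10:11
Giant step factor: 23^(-11) ≡ 67 (mod 113).
Scan 90·67^i mod 113 for i = 0, 1, …:
  i=0: 90   i=1: 41   i=2: 35   i=3: 85
  i=4: 45   i=5: 77
Match at i=5, j=2: k = 5·11 + 2 = 57.

57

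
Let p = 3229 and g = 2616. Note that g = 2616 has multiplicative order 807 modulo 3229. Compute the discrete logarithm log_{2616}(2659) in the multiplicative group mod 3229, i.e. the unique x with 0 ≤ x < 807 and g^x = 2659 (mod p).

Baby-step giant-step with m = ceil(sqrt(807)) = 29.
Baby table (2616^j mod 3229 for j=0..28):
  0:1  1:2616  2:1205  3:776  4:2204  5:1899  6:1582  7:2163
  8:1200  9:612  10:2637  11:1248  12:249  13:2355  14:2977  15:2713
  16:3095  17:1417  18:3209  19:2573  20:1732  21:625  22:1126  23:768
  24:650  25:1946  26:1832  27:676  28:2153
Giant step factor: 2616^(-29) ≡ 2855 (mod 3229).
Scan 2659·2855^i mod 3229 for i = 0, 1, …:
  i=0: 2659   i=1: 66   i=2: 1148   i=3: 105
  i=4: 2707   i=5: 1488   i=6: 2105   i=7: 606
  i=8: 2615   i=9: 377     …   i=17: 1811
  i=18: 776
Match at i=18, j=3: x = 18·29 + 3 = 525.

525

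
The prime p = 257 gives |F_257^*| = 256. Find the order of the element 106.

The order of 106 must divide p − 1 = 256 = 2^8.
Divisors: 1, 2, 4, 8, 16, 32, 64, 128, 256.
Check each in increasing order: 106^1 ≡ 106;  106^2 ≡ 185;  106^4 ≡ 44;  106^8 ≡ 137;  106^16 ≡ 8;  106^32 ≡ 64;  106^64 ≡ 241;  106^128 ≡ 256;  106^256 ≡ 1.
Smallest exponent giving 1 is 256.

256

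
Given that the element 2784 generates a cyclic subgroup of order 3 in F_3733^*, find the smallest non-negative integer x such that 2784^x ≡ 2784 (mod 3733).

1

Successive powers of 2784 modulo 3733:
  2784^0=1  2784^1=2784
So 2784^1 ≡ 2784 (mod 3733), giving x = 1.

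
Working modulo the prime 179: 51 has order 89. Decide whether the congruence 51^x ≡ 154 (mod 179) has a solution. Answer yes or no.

no

154 ∈ ⟨51⟩ iff 154^89 ≡ 1 (mod 179), since |⟨51⟩| = 89.
154^89 mod 179 = 178.
Since 178 ≠ 1, 154 does not lie in the subgroup.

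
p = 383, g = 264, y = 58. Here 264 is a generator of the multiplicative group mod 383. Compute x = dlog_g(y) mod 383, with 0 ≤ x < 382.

162

Baby-step giant-step with m = ceil(sqrt(382)) = 20.
Baby table (264^j mod 383 for j=0..19):
  0:1  1:264  2:373  3:41  4:100  5:356  6:149  7:270
  8:42  9:364  10:346  11:190  12:370  13:15  14:130  15:233
  16:232  17:351  18:361  19:320
Giant step factor: 264^(-20) ≡ 336 (mod 383).
Scan 58·336^i mod 383 for i = 0, 1, …:
  i=0: 58   i=1: 338   i=2: 200   i=3: 175
  i=4: 201   i=5: 128   i=6: 112   i=7: 98
  i=8: 373
Match at i=8, j=2: x = 8·20 + 2 = 162.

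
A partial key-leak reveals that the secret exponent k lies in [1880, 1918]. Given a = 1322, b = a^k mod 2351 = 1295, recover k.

1883

Compute 1322^1880 mod 2351 = 2192, then multiply by 1322 repeatedly:
  1322^1880=2192  1322^1881=1392  1322^1882=1742  1322^1883=1295
Found 1295 at exponent 1883.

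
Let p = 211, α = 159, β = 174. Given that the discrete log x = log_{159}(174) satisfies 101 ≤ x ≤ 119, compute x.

113

Compute 159^101 mod 211 = 187, then multiply by 159 repeatedly:
  159^101=187  159^102=193  159^103=92  159^104=69  159^105=210
  159^106=52  159^107=39  159^108=82  159^109=167  159^110=178
  159^111=28  159^112=21  159^113=174
Found 174 at exponent 113.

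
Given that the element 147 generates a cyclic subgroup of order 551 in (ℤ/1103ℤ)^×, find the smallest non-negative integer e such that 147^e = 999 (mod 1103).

Baby-step giant-step with m = ceil(sqrt(551)) = 24.
Baby table (147^j mod 1103 for j=0..23):
  0:1  1:147  2:652  3:986  4:449  5:926  6:453  7:411
  8:855  9:1046  10:445  11:338  12:51  13:879  14:162  15:651
  16:839  17:900  18:1043  19:4  20:588  21:402  22:635  23:693
Giant step factor: 147^(-24) ≡ 148 (mod 1103).
Scan 999·148^i mod 1103 for i = 0, 1, …:
  i=0: 999   i=1: 50   i=2: 782   i=3: 1024
  i=4: 441   i=5: 191   i=6: 693
Match at i=6, j=23: e = 6·24 + 23 = 167.

167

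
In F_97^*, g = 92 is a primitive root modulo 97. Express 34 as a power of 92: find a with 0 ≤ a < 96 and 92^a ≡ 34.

75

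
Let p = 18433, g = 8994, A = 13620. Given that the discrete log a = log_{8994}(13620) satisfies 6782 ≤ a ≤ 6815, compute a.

Compute 8994^6782 mod 18433 = 4283, then multiply by 8994 repeatedly:
  8994^6782=4283  8994^6783=14765  8994^6784=5078  8994^6785=12991  8994^6786=12700
  8994^6787=12932  8994^6788=16611  8994^6789=18302  8994^6790=1498  8994^6791=16922
  8994^6792=13620
Found 13620 at exponent 6792.

6792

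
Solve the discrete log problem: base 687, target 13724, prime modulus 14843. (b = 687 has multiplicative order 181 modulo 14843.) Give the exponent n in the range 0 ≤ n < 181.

58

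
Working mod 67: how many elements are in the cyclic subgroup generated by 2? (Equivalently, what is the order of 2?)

66

The order of 2 must divide p − 1 = 66 = 2 · 3 · 11.
Divisors: 1, 2, 3, 6, 11, 22, 33, 66.
Check each in increasing order: 2^1 ≡ 2;  2^2 ≡ 4;  2^3 ≡ 8;  2^6 ≡ 64;  2^11 ≡ 38;  2^22 ≡ 37;  2^33 ≡ 66;  2^66 ≡ 1.
Smallest exponent giving 1 is 66.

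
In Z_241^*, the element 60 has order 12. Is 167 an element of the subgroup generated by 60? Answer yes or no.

no

167 ∈ ⟨60⟩ iff 167^12 ≡ 1 (mod 241), since |⟨60⟩| = 12.
167^12 mod 241 = 25.
Since 25 ≠ 1, 167 does not lie in the subgroup.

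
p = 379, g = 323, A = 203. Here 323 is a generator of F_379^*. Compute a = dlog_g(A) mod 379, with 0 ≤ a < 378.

316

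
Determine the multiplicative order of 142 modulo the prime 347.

The order of 142 must divide p − 1 = 346 = 2 · 173.
Divisors: 1, 2, 173, 346.
Check each in increasing order: 142^1 ≡ 142;  142^2 ≡ 38;  142^173 ≡ 346;  142^346 ≡ 1.
Smallest exponent giving 1 is 346.

346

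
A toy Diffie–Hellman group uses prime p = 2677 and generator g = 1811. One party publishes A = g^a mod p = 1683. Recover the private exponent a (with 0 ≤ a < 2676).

Baby-step giant-step with m = ceil(sqrt(2676)) = 52.
Baby table (1811^j mod 2677 for j=0..51):
  0:1  1:1811  2:396  3:2397  4:1550  5:1554  6:767  7:2351
  8:1231  9:2077  10:262  11:653  12:2026  13:1596  14:1873  15:244
  16:179  17:252  18:1282  19:743  20:1719  21:2435  22:766  23:540
  24:835  25:2357  26:1389  27:1776  28:1259  29:1922  30:642  31:844
  32:2594  33:2276  34:1933  35:1824  36:2523  37:2191  38:587  39:288
  40:2230  41:1614  42:2347  43:2018  44:493  45:1382  46:2484  47:1164
  48:1205  49:500  50:674  51:2579
Giant step factor: 1811^(-52) ≡ 528 (mod 2677).
Scan 1683·528^i mod 2677 for i = 0, 1, …:
  i=0: 1683   i=1: 2537   i=2: 1036   i=3: 900
  i=4: 1371   i=5: 1098   i=6: 1512   i=7: 590
  i=8: 988   i=9: 2326     …   i=40: 1535
  i=41: 2026
Match at i=41, j=12: a = 41·52 + 12 = 2144.

2144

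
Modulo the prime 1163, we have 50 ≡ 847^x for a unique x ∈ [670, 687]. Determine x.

Compute 847^670 mod 1163 = 432, then multiply by 847 repeatedly:
  847^670=432  847^671=722  847^672=959  847^673=499  847^674=484
  847^675=572  847^676=676  847^677=376  847^678=973  847^679=727
  847^680=542  847^681=852  847^682=584  847^683=373  847^684=758
  847^685=50
Found 50 at exponent 685.

685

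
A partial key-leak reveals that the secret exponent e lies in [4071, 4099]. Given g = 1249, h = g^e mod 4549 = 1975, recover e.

4096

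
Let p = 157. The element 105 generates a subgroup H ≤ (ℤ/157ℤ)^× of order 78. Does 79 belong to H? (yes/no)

no

79 ∈ ⟨105⟩ iff 79^78 ≡ 1 (mod 157), since |⟨105⟩| = 78.
79^78 mod 157 = 156.
Since 156 ≠ 1, 79 does not lie in the subgroup.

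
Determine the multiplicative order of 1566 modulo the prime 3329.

3328

The order of 1566 must divide p − 1 = 3328 = 2^8 · 13.
Divisors: 1, 2, 4, 8, 13, 16, 26, 32, 52, 64, 104, 128, 208, 256, 416, 832, 1664, 3328.
Check each in increasing order: 1566^1 ≡ 1566;  1566^2 ≡ 2212;  1566^4 ≡ 2643;  1566^8 ≡ 1207;  1566^13 ≡ 1026;  1566^16 ≡ 2076;  1566^26 ≡ 712;  1566^32 ≡ 2050;  1566^52 ≡ 936;  1566^64 ≡ 1302;  1566^104 ≡ 569;  1566^128 ≡ 743;  1566^208 ≡ 848;  1566^256 ≡ 2764;  1566^416 ≡ 40;  1566^832 ≡ 1600;  1566^1664 ≡ 3328;  1566^3328 ≡ 1.
Smallest exponent giving 1 is 3328.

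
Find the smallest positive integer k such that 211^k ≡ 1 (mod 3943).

1971

The order of 211 must divide p − 1 = 3942 = 2 · 3^3 · 73.
Divisors: 1, 2, 3, 6, 9, 18, 27, 54, 73, 146, 219, 438, 657, 1314, 1971, 3942.
Check each in increasing order: 211^1 ≡ 211;  211^2 ≡ 1148;  211^3 ≡ 1705;  211^6 ≡ 1034;  211^9 ≡ 449;  211^18 ≡ 508;  211^27 ≡ 3341;  211^54 ≡ 3591;  211^73 ≡ 391;  211^146 ≡ 3047;  211^219 ≡ 591;  211^438 ≡ 2297;  211^657 ≡ 1135;  211^1314 ≡ 2807;  211^1971 ≡ 1.
Smallest exponent giving 1 is 1971.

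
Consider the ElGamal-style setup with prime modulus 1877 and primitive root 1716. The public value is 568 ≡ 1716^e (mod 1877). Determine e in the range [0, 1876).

1830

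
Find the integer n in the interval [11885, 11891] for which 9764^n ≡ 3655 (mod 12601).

11891

Compute 9764^11885 mod 12601 = 974, then multiply by 9764 repeatedly:
  9764^11885=974  9764^11886=8982  9764^11887=9889  9764^11888=7334  9764^11889=10294
  9764^11890=5040  9764^11891=3655
Found 3655 at exponent 11891.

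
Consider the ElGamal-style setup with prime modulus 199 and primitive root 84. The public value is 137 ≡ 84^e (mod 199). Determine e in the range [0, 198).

189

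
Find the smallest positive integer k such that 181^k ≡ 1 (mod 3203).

1601

The order of 181 must divide p − 1 = 3202 = 2 · 1601.
Divisors: 1, 2, 1601, 3202.
Check each in increasing order: 181^1 ≡ 181;  181^2 ≡ 731;  181^1601 ≡ 1.
Smallest exponent giving 1 is 1601.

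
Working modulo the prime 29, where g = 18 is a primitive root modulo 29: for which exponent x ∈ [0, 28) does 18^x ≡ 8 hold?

Successive powers of 18 modulo 29:
  18^0=1  18^1=18  18^2=5  18^3=3  18^4=25  18^5=15
  18^6=9  18^7=17  18^8=16  18^9=27  18^10=22  18^11=19
  18^12=23  18^13=8
So 18^13 ≡ 8 (mod 29), giving x = 13.

13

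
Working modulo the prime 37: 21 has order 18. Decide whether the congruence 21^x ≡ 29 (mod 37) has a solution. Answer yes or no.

29 ∈ ⟨21⟩ iff 29^18 ≡ 1 (mod 37), since |⟨21⟩| = 18.
29^18 mod 37 = 36.
Since 36 ≠ 1, 29 does not lie in the subgroup.

no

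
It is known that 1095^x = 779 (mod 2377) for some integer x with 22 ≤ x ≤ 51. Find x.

31

Compute 1095^22 mod 2377 = 2330, then multiply by 1095 repeatedly:
  1095^22=2330  1095^23=829  1095^24=2118  1095^25=1635  1095^26=444
  1095^27=1272  1095^28=2295  1095^29=536  1095^30=2178  1095^31=779
Found 779 at exponent 31.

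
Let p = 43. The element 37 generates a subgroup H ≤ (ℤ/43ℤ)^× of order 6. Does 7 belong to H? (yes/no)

⟨37⟩ has order 6; its elements mod 43 are {1, 6, 7, 36, 37, 42}.
7 is in this set.

yes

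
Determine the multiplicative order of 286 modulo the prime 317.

158

The order of 286 must divide p − 1 = 316 = 2^2 · 79.
Divisors: 1, 2, 4, 79, 158, 316.
Check each in increasing order: 286^1 ≡ 286;  286^2 ≡ 10;  286^4 ≡ 100;  286^79 ≡ 316;  286^158 ≡ 1.
Smallest exponent giving 1 is 158.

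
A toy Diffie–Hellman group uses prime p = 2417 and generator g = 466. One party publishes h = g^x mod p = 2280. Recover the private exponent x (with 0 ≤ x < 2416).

2328

Baby-step giant-step with m = ceil(sqrt(2416)) = 50.
Baby table (466^j mod 2417 for j=0..49):
  0:1  1:466  2:2043  3:2157  4:2107  5:560  6:2341  7:839
  8:1837  9:424  10:1807  11:946  12:942  13:1495  14:574  15:1614
  16:437  17:614  18:918  19:2396  20:2299  21:603  22:626  23:1676
  24:325  25:1596  26:1717  27:95  28:764  29:725  30:1887  31:1971
  32:26  33:31  34:2361  35:491  36:1608  37:58  38:441  39:61
  40:1839  41:1356  42:1059  43:426  44:322  45:198  46:422  47:875
  48:1694  49:1462
Giant step factor: 466^(-50) ≡ 8 (mod 2417).
Scan 2280·8^i mod 2417 for i = 0, 1, …:
  i=0: 2280   i=1: 1321   i=2: 900   i=3: 2366
  i=4: 2009   i=5: 1570   i=6: 475   i=7: 1383
  i=8: 1396   i=9: 1500     …   i=45: 1304
  i=46: 764
Match at i=46, j=28: x = 46·50 + 28 = 2328.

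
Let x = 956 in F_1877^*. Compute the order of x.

938

The order of 956 must divide p − 1 = 1876 = 2^2 · 7 · 67.
Divisors: 1, 2, 4, 7, 14, 28, 67, 134, 268, 469, 938, 1876.
Check each in increasing order: 956^1 ≡ 956;  956^2 ≡ 1714;  956^4 ≡ 291;  956^7 ≡ 495;  956^14 ≡ 1015;  956^28 ≡ 1629;  956^67 ≡ 1284;  956^134 ≡ 650;  956^268 ≡ 175;  956^469 ≡ 1876;  956^938 ≡ 1.
Smallest exponent giving 1 is 938.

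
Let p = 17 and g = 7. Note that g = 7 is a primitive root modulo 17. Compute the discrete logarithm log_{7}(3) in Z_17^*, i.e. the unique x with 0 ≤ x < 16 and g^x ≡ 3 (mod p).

3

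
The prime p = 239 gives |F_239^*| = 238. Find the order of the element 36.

The order of 36 must divide p − 1 = 238 = 2 · 7 · 17.
Divisors: 1, 2, 7, 14, 17, 34, 119, 238.
Check each in increasing order: 36^1 ≡ 36;  36^2 ≡ 101;  36^7 ≡ 187;  36^14 ≡ 75;  36^17 ≡ 1.
Smallest exponent giving 1 is 17.

17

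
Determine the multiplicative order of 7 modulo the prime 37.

9

The order of 7 must divide p − 1 = 36 = 2^2 · 3^2.
Divisors: 1, 2, 3, 4, 6, 9, 12, 18, 36.
Check each in increasing order: 7^1 ≡ 7;  7^2 ≡ 12;  7^3 ≡ 10;  7^4 ≡ 33;  7^6 ≡ 26;  7^9 ≡ 1.
Smallest exponent giving 1 is 9.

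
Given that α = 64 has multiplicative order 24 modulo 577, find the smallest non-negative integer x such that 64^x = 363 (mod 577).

Successive powers of 64 modulo 577:
  64^0=1  64^1=64  64^2=57  64^3=186  64^4=364  64^5=216
  64^6=553  64^7=195  64^8=363
So 64^8 ≡ 363 (mod 577), giving x = 8.

8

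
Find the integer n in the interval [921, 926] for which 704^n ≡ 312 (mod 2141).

924

Compute 704^921 mod 2141 = 644, then multiply by 704 repeatedly:
  704^921=644  704^922=1625  704^923=706  704^924=312
Found 312 at exponent 924.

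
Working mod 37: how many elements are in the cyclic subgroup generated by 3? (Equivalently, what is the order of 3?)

18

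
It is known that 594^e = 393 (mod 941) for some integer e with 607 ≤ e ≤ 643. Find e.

Compute 594^607 mod 941 = 619, then multiply by 594 repeatedly:
  594^607=619  594^608=696  594^609=325  594^610=145  594^611=499
  594^612=932  594^613=300  594^614=351  594^615=533  594^616=426
  594^617=856  594^618=324  594^619=492  594^620=538  594^621=573
  594^622=661  594^623=237  594^624=569  594^625=167  594^626=393
Found 393 at exponent 626.

626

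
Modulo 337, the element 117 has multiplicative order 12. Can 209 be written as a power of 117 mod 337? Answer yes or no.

⟨117⟩ has order 12; its elements mod 337 are {1, 72, 117, 128, 129, 148, 189, 208, 209, 220, 265, 336}.
209 is in this set.

yes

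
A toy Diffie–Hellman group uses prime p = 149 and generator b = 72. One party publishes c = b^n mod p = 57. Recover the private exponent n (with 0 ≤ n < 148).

11

Successive powers of 72 modulo 149:
  72^0=1  72^1=72  72^2=118  72^3=3  72^4=67  72^5=56
  72^6=9  72^7=52  72^8=19  72^9=27  72^10=7  72^11=57
So 72^11 ≡ 57 (mod 149), giving n = 11.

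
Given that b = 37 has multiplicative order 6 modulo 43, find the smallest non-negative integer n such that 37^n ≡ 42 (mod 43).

3

Successive powers of 37 modulo 43:
  37^0=1  37^1=37  37^2=36  37^3=42
So 37^3 ≡ 42 (mod 43), giving n = 3.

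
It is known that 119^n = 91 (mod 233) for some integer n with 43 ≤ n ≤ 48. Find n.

44

Compute 119^43 mod 233 = 83, then multiply by 119 repeatedly:
  119^43=83  119^44=91
Found 91 at exponent 44.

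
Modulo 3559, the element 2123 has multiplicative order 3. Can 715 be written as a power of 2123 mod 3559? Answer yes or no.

⟨2123⟩ has order 3; its elements mod 3559 are {1, 1435, 2123}.
715 is not in this set.

no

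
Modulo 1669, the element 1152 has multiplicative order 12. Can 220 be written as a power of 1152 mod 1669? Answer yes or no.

220 ∈ ⟨1152⟩ iff 220^12 ≡ 1 (mod 1669), since |⟨1152⟩| = 12.
220^12 mod 1669 = 1.
Since 1 = 1, 220 lies in the subgroup.

yes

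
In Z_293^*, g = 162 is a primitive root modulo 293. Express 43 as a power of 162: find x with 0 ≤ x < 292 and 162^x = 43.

190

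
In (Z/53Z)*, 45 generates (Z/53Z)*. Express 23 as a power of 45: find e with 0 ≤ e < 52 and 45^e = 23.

39

Baby-step giant-step with m = ceil(sqrt(52)) = 8.
Baby table (45^j mod 53 for j=0..7):
  0:1  1:45  2:11  3:18  4:15  5:39  6:6  7:5
Giant step factor: 45^(-8) ≡ 49 (mod 53).
Scan 23·49^i mod 53 for i = 0, 1, …:
  i=0: 23   i=1: 14   i=2: 50   i=3: 12
  i=4: 5
Match at i=4, j=7: e = 4·8 + 7 = 39.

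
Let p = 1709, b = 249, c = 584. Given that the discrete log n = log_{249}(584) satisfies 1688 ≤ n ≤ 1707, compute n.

1706

Compute 249^1688 mod 1709 = 1554, then multiply by 249 repeatedly:
  249^1688=1554  249^1689=712  249^1690=1261  249^1691=1242  249^1692=1638
  249^1693=1120  249^1694=313  249^1695=1032  249^1696=618  249^1697=72
  249^1698=838  249^1699=164  249^1700=1529  249^1701=1323  249^1702=1299
  249^1703=450  249^1704=965  249^1705=1025  249^1706=584
Found 584 at exponent 1706.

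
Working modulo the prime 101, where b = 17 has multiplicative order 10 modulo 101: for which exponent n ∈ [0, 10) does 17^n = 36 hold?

8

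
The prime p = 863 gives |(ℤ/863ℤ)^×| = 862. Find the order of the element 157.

862

The order of 157 must divide p − 1 = 862 = 2 · 431.
Divisors: 1, 2, 431, 862.
Check each in increasing order: 157^1 ≡ 157;  157^2 ≡ 485;  157^431 ≡ 862;  157^862 ≡ 1.
Smallest exponent giving 1 is 862.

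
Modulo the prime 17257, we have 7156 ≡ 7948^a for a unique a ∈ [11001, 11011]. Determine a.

Compute 7948^11001 mod 17257 = 2898, then multiply by 7948 repeatedly:
  7948^11001=2898  7948^11002=12466  7948^11003=7331  7948^11004=7156
Found 7156 at exponent 11004.

11004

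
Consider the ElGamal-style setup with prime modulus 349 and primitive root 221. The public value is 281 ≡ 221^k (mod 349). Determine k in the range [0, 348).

Baby-step giant-step with m = ceil(sqrt(348)) = 19.
Baby table (221^j mod 349 for j=0..18):
  0:1  1:221  2:330  3:338  4:12  5:209  6:121  7:217
  8:144  9:65  10:56  11:161  12:332  13:82  14:323  15:187
  16:145  17:286  18:37
Giant step factor: 221^(-19) ≡ 235 (mod 349).
Scan 281·235^i mod 349 for i = 0, 1, …:
  i=0: 281   i=1: 74   i=2: 289   i=3: 209
Match at i=3, j=5: k = 3·19 + 5 = 62.

62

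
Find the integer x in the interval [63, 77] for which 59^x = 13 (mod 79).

64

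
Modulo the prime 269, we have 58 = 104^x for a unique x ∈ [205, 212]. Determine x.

212

Compute 104^205 mod 269 = 257, then multiply by 104 repeatedly:
  104^205=257  104^206=97  104^207=135  104^208=52  104^209=28
  104^210=222  104^211=223  104^212=58
Found 58 at exponent 212.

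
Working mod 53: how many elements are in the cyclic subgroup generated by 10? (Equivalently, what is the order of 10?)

The order of 10 must divide p − 1 = 52 = 2^2 · 13.
Divisors: 1, 2, 4, 13, 26, 52.
Check each in increasing order: 10^1 ≡ 10;  10^2 ≡ 47;  10^4 ≡ 36;  10^13 ≡ 1.
Smallest exponent giving 1 is 13.

13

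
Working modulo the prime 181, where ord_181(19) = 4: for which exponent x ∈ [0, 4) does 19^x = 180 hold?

2

Successive powers of 19 modulo 181:
  19^0=1  19^1=19  19^2=180
So 19^2 ≡ 180 (mod 181), giving x = 2.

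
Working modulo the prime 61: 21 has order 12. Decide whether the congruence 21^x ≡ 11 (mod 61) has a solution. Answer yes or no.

⟨21⟩ has order 12; its elements mod 61 are {1, 11, 13, 14, 21, 29, 32, 40, 47, 48, 50, 60}.
11 is in this set.

yes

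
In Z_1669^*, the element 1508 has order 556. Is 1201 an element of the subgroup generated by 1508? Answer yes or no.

yes

1201 ∈ ⟨1508⟩ iff 1201^556 ≡ 1 (mod 1669), since |⟨1508⟩| = 556.
1201^556 mod 1669 = 1.
Since 1 = 1, 1201 lies in the subgroup.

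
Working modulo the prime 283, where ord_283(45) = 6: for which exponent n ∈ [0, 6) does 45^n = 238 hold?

Successive powers of 45 modulo 283:
  45^0=1  45^1=45  45^2=44  45^3=282  45^4=238
So 45^4 ≡ 238 (mod 283), giving n = 4.

4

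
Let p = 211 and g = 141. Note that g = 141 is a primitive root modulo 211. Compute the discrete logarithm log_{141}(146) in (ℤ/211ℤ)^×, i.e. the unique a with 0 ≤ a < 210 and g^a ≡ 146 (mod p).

123

Baby-step giant-step with m = ceil(sqrt(210)) = 15.
Baby table (141^j mod 211 for j=0..14):
  0:1  1:141  2:47  3:86  4:99  5:33  6:11  7:74
  8:95  9:102  10:34  11:152  12:121  13:181  14:201
Giant step factor: 141^(-15) ≡ 63 (mod 211).
Scan 146·63^i mod 211 for i = 0, 1, …:
  i=0: 146   i=1: 125   i=2: 68   i=3: 64
  i=4: 23   i=5: 183   i=6: 135   i=7: 65
  i=8: 86
Match at i=8, j=3: a = 8·15 + 3 = 123.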